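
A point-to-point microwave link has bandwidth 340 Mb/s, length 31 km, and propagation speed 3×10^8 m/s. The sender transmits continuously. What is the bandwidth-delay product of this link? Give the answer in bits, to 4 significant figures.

Propagation delay = 31000 / 300000000 = 0.000103333 s.
BDP = R × t_prop = 340000000 × 0.000103333 = 35133.3 bits.

35130 bits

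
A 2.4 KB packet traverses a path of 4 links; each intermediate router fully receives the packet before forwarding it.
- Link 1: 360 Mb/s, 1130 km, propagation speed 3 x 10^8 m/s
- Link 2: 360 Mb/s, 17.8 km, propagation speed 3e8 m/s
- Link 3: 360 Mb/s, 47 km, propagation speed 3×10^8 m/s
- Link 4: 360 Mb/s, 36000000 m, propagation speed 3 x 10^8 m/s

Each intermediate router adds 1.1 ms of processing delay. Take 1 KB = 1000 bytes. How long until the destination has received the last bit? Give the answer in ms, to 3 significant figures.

127 ms

L = 19200 bits.
Transmission delay per hop = L/R = 19200/360000000 = 0.0533333 ms; 4 hops → 0.213333 ms.
Propagation delays (d/s per hop): 3.76667, 0.0593333, 0.156667, 120 ms; sum = 123.983 ms.
Processing at 3 router(s): 3 × 1.1 ms = 3.3 ms.
End-to-end = 127 ms.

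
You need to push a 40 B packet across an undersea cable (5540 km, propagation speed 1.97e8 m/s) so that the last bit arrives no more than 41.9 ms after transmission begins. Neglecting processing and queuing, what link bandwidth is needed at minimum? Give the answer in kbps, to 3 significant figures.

23.2 kbps

L = 320 bits.
Propagation delay = 5540000 / 197000000 = 28.1218 ms.
Transmission budget = 41.9 − 28.1218 = 13.7782 ms.
R ≥ L / t_tx = 320 bits / 0.0137782 s = 23.2 kbps.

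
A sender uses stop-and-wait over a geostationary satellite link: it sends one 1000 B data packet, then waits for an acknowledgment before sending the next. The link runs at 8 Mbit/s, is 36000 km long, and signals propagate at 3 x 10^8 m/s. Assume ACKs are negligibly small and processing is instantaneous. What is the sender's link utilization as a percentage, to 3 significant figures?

t_tx = L/R = 8000/8000000 = 0.001 s.
t_prop = 36000000/300000000 = 0.12 s; RTT = 0.24 s.
Cycle = t_tx + RTT = 0.241 s.
Utilization = t_tx / cycle = 0.001/0.241 = 0.415 %.

0.415 %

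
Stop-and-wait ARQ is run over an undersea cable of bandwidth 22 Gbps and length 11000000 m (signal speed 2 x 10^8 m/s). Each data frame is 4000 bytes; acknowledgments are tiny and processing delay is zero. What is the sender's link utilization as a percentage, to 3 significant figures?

t_tx = L/R = 32000/22000000000 = 1.45455e-06 s.
t_prop = 11000000/200000000 = 0.055 s; RTT = 0.11 s.
Cycle = t_tx + RTT = 0.110001 s.
Utilization = t_tx / cycle = 1.45455e-06/0.110001 = 0.00132 %.

0.00132 %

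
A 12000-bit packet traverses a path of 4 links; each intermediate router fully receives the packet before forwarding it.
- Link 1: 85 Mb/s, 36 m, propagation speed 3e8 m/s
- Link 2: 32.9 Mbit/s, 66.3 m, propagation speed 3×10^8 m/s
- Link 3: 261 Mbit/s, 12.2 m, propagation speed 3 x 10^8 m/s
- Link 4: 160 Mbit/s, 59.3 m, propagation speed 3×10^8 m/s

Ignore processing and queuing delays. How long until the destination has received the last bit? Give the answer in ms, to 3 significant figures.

0.627 ms

Transmission delays (L/R per hop): 0.141176, 0.364742, 0.045977, 0.075 ms; sum = 0.626895 ms.
Propagation delays (d/s per hop): 0.00012, 0.000221, 4.06667e-05, 0.000197667 ms; sum = 0.000579333 ms.
End-to-end = 0.627 ms.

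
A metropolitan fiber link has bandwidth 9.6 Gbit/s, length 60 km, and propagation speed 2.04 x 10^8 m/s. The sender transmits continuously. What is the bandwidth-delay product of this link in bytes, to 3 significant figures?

Propagation delay = 60000 / 204000000 = 0.000294118 s.
BDP = R × t_prop = 9600000000 × 0.000294118 = 2823530 bits.
In bytes: 2823530/8 = 353000 bytes.

353000 bytes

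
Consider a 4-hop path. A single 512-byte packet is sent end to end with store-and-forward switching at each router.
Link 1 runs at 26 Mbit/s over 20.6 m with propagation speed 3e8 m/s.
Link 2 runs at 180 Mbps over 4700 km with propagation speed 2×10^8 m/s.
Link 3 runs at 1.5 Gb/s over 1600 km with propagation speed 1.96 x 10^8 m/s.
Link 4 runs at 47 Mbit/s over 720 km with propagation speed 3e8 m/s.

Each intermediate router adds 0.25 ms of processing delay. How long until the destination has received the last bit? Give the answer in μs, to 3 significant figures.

35100 μs

L = 512 × 8 = 4096 bits.
Transmission delays (L/R per hop): 157.538, 22.7556, 2.73067, 87.1489 μs; sum = 270.174 μs.
Propagation delays (d/s per hop): 0.0686667, 23500, 8163.27, 2400 μs; sum = 34063.3 μs.
Processing at 3 router(s): 3 × 0.25 ms = 750 μs.
End-to-end = 35100 μs.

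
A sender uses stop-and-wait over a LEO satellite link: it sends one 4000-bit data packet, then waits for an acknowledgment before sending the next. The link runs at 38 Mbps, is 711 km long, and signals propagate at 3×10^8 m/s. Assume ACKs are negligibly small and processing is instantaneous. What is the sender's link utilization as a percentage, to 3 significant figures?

t_tx = L/R = 4000/38000000 = 0.000105263 s.
t_prop = 711000/300000000 = 0.00237 s; RTT = 0.00474 s.
Cycle = t_tx + RTT = 0.00484526 s.
Utilization = t_tx / cycle = 0.000105263/0.00484526 = 2.17 %.

2.17 %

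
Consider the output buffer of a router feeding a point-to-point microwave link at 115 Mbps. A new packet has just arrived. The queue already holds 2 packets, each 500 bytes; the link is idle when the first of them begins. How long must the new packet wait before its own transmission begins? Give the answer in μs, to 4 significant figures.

69.57 μs

Each queued packet: L/R = 4000/115000000 = 34.7826 μs.
2 queued → 69.5652 μs.
Queuing delay = 69.57 μs.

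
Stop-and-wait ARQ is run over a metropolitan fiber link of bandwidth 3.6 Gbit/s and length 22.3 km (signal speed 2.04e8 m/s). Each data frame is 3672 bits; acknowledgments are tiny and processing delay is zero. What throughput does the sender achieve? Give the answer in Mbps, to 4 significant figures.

16.72 Mbps

t_tx = L/R = 3672/3600000000 = 1.02e-06 s.
t_prop = 22300/204000000 = 0.000109314 s; RTT = 0.000218627 s.
Cycle = t_tx + RTT = 0.000219647 s.
Throughput = L / cycle = 3672 / 0.000219647 = 16.72 Mbps.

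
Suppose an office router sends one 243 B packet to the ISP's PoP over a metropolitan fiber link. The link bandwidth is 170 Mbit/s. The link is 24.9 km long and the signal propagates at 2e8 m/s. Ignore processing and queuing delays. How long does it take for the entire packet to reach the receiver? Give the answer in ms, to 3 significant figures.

0.136 ms

L = 243 × 8 = 1944 bits.
Transmission delay = L/R = 1944 / 170000000 = 0.0114353 ms.
Propagation delay = d/s = 24900 m / 200000000 m/s = 0.1245 ms.
Total = 0.136 ms.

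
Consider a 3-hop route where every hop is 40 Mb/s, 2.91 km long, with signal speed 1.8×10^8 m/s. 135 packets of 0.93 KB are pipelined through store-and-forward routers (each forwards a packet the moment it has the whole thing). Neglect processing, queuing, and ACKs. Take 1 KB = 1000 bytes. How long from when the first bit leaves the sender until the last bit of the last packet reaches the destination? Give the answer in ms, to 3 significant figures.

25.5 ms

Per-hop transmission t_tx = L/R = 7440/40000000 = 0.186 ms.
Per-hop propagation t_prop = 2910/180000000 = 0.0161667 ms.
Pipeline fill: first packet needs 3·t_tx to clear all hops; remaining 134 packets each add one t_tx.
Total = (3+135-1)·t_tx + 3·t_prop = 137·0.186 + 3·0.0161667 = 25.5 ms.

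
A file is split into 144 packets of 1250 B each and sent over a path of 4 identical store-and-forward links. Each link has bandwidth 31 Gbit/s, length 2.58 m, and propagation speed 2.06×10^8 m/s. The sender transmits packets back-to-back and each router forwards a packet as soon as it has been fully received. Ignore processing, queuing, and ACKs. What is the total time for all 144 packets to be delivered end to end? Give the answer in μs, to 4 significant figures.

Per-hop transmission t_tx = L/R = 10000/31000000000 = 0.322581 μs.
Per-hop propagation t_prop = 2.58/206000000 = 0.0125243 μs.
Pipeline fill: first packet needs 4·t_tx to clear all hops; remaining 143 packets each add one t_tx.
Total = (4+144-1)·t_tx + 4·t_prop = 147·0.322581 + 4·0.0125243 = 47.47 μs.

47.47 μs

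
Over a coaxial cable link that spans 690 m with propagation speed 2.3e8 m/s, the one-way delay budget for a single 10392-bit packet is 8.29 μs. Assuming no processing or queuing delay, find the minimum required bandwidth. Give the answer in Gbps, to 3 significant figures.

1.96 Gbps

Propagation delay = 690 / 2.3e+08 = 3 μs.
Transmission budget = 8.29 − 3 = 5.29 μs.
R ≥ L / t_tx = 10392 bits / 5.29e-06 s = 1.96 Gbps.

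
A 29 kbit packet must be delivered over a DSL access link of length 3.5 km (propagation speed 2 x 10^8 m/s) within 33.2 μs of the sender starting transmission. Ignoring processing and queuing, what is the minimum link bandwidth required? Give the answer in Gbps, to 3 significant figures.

1.85 Gbps

Propagation delay = 3500 / 200000000 = 17.5 μs.
Transmission budget = 33.2 − 17.5 = 15.7 μs.
R ≥ L / t_tx = 29000 bits / 1.57e-05 s = 1.85 Gbps.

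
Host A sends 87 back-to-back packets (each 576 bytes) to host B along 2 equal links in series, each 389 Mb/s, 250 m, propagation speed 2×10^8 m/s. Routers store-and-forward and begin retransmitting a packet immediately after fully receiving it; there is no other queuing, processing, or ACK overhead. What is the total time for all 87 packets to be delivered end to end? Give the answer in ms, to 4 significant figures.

Per-hop transmission t_tx = L/R = 4608/389000000 = 0.0118458 ms.
Per-hop propagation t_prop = 250/200000000 = 0.00125 ms.
Pipeline fill: first packet needs 2·t_tx to clear all hops; remaining 86 packets each add one t_tx.
Total = (2+87-1)·t_tx + 2·t_prop = 88·0.0118458 + 2·0.00125 = 1.045 ms.

1.045 ms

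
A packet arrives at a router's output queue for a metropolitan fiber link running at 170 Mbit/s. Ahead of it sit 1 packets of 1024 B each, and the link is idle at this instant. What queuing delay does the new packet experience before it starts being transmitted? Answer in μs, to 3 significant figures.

Each queued packet: L/R = 8192/170000000 = 48.1882 μs.
1 queued → 48.1882 μs.
Queuing delay = 48.2 μs.

48.2 μs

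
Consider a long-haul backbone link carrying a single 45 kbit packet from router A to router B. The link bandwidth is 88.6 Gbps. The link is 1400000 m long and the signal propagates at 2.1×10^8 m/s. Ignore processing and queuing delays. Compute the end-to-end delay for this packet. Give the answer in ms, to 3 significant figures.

6.67 ms

L = 45000 bits.
Transmission delay = L/R = 45000 / 88600000000 = 0.000507901 ms.
Propagation delay = d/s = 1400000 m / 210000000 m/s = 6.66667 ms.
Total = 6.67 ms.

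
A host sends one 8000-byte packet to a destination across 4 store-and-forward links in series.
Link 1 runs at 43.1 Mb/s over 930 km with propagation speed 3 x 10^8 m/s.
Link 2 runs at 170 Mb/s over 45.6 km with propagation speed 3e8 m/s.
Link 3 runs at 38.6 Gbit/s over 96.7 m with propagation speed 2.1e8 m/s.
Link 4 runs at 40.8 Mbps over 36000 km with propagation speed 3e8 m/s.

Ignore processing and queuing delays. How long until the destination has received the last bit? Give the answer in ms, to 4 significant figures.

L = 8000 × 8 = 64000 bits.
Transmission delays (L/R per hop): 1.48492, 0.376471, 0.00165803, 1.56863 ms; sum = 3.43167 ms.
Propagation delays (d/s per hop): 3.1, 0.152, 0.000460476, 120 ms; sum = 123.252 ms.
End-to-end = 126.7 ms.

126.7 ms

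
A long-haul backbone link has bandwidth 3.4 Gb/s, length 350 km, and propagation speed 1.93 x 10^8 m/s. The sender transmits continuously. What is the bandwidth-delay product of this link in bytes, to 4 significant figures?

Propagation delay = 350000 / 193000000 = 0.00181347 s.
BDP = R × t_prop = 3400000000 × 0.00181347 = 6165800 bits.
In bytes: 6165800/8 = 770700 bytes.

770700 bytes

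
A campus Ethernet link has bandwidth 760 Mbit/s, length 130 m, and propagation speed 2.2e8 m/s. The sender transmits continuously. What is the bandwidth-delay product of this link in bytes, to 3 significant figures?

Propagation delay = 130 / 2.2e+08 = 5.90909e-07 s.
BDP = R × t_prop = 760000000 × 5.90909e-07 = 449.091 bits.
In bytes: 449.091/8 = 56.1 bytes.

56.1 bytes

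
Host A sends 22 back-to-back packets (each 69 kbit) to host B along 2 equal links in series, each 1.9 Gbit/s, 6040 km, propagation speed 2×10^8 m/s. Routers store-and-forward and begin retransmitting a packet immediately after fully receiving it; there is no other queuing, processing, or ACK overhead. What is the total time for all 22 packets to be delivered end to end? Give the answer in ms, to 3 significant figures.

Per-hop transmission t_tx = L/R = 69000/1900000000 = 0.0363158 ms.
Per-hop propagation t_prop = 6040000/200000000 = 30.2 ms.
Pipeline fill: first packet needs 2·t_tx to clear all hops; remaining 21 packets each add one t_tx.
Total = (2+22-1)·t_tx + 2·t_prop = 23·0.0363158 + 2·30.2 = 61.2 ms.

61.2 ms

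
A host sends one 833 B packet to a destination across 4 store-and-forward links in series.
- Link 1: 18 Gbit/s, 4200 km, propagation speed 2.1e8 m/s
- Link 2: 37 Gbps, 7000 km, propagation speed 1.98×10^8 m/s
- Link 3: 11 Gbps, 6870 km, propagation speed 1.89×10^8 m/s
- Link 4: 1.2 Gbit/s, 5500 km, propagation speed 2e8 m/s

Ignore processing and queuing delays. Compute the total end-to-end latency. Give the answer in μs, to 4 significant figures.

L = 833 × 8 = 6664 bits.
Transmission delays (L/R per hop): 0.370222, 0.180108, 0.605818, 5.55333 μs; sum = 6.70948 μs.
Propagation delays (d/s per hop): 20000, 35353.5, 36349.2, 27500 μs; sum = 119203 μs.
End-to-end = 119200 μs.

119200 μs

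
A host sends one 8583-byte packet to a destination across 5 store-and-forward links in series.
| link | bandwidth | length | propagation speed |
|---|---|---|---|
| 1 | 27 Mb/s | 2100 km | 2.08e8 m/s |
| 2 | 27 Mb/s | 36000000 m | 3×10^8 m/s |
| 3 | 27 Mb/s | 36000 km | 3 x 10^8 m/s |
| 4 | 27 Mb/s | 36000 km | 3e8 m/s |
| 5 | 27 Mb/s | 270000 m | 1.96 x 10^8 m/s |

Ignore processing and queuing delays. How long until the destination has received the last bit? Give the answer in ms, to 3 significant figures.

384 ms

L = 8583 × 8 = 68664 bits.
Transmission delay per hop = L/R = 68664/27000000 = 2.54311 ms; 5 hops → 12.7156 ms.
Propagation delays (d/s per hop): 10.0962, 120, 120, 120, 1.37755 ms; sum = 371.474 ms.
End-to-end = 384 ms.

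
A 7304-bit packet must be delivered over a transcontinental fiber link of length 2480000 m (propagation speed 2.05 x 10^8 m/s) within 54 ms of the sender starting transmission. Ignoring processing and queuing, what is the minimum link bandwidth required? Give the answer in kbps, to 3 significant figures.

Propagation delay = 2480000 / 2.05e+08 = 12.0976 ms.
Transmission budget = 54 − 12.0976 = 41.9024 ms.
R ≥ L / t_tx = 7304 bits / 0.0419024 s = 174 kbps.

174 kbps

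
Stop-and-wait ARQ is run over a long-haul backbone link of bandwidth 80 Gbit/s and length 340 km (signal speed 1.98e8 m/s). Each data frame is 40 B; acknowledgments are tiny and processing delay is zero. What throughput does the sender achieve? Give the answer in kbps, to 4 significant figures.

93.18 kbps

t_tx = L/R = 320/80000000000 = 4e-09 s.
t_prop = 340000/198000000 = 0.00171717 s; RTT = 0.00343434 s.
Cycle = t_tx + RTT = 0.00343435 s.
Throughput = L / cycle = 320 / 0.00343435 = 93.18 kbps.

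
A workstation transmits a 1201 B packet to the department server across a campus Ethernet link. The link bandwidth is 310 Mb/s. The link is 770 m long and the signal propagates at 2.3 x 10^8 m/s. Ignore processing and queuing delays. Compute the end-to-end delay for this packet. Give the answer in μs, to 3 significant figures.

L = 1201 × 8 = 9608 bits.
Transmission delay = L/R = 9608 / 310000000 = 30.9935 μs.
Propagation delay = d/s = 770 m / 2.3e+08 m/s = 3.34783 μs.
Total = 34.3 μs.

34.3 μs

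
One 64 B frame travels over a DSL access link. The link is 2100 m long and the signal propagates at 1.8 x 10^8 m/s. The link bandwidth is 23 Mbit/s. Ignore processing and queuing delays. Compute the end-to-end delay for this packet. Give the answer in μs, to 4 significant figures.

33.93 μs

L = 64 × 8 = 512 bits.
Transmission delay = L/R = 512 / 23000000 = 22.2609 μs.
Propagation delay = d/s = 2100 m / 180000000 m/s = 11.6667 μs.
Total = 33.93 μs.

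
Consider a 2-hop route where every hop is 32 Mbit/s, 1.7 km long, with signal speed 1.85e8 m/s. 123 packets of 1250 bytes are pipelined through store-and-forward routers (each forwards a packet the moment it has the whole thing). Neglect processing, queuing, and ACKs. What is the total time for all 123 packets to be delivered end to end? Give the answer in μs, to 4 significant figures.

38770 μs

Per-hop transmission t_tx = L/R = 10000/32000000 = 312.5 μs.
Per-hop propagation t_prop = 1700/185000000 = 9.18919 μs.
Pipeline fill: first packet needs 2·t_tx to clear all hops; remaining 122 packets each add one t_tx.
Total = (2+123-1)·t_tx + 2·t_prop = 124·312.5 + 2·9.18919 = 38770 μs.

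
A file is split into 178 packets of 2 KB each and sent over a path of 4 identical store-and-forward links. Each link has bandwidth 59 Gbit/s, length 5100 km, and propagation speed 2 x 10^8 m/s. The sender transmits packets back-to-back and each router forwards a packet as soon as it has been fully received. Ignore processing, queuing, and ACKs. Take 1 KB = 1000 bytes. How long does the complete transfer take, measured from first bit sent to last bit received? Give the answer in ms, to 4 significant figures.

Per-hop transmission t_tx = L/R = 16000/59000000000 = 0.000271186 ms.
Per-hop propagation t_prop = 5100000/200000000 = 25.5 ms.
Pipeline fill: first packet needs 4·t_tx to clear all hops; remaining 177 packets each add one t_tx.
Total = (4+178-1)·t_tx + 4·t_prop = 181·0.000271186 + 4·25.5 = 102.0 ms.

102.0 ms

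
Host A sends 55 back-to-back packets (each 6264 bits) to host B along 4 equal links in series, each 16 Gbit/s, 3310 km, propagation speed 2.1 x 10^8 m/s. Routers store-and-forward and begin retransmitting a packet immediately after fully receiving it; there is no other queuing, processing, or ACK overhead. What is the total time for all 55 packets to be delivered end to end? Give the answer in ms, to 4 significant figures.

63.07 ms

Per-hop transmission t_tx = L/R = 6264/16000000000 = 0.0003915 ms.
Per-hop propagation t_prop = 3310000/210000000 = 15.7619 ms.
Pipeline fill: first packet needs 4·t_tx to clear all hops; remaining 54 packets each add one t_tx.
Total = (4+55-1)·t_tx + 4·t_prop = 58·0.0003915 + 4·15.7619 = 63.07 ms.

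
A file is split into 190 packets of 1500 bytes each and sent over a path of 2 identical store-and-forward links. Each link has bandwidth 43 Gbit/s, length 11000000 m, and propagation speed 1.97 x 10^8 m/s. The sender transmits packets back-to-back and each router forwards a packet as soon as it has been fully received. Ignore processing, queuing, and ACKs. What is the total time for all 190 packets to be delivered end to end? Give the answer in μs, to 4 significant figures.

Per-hop transmission t_tx = L/R = 12000/43000000000 = 0.27907 μs.
Per-hop propagation t_prop = 11000000/197000000 = 55837.6 μs.
Pipeline fill: first packet needs 2·t_tx to clear all hops; remaining 189 packets each add one t_tx.
Total = (2+190-1)·t_tx + 2·t_prop = 191·0.27907 + 2·55837.6 = 111700 μs.

111700 μs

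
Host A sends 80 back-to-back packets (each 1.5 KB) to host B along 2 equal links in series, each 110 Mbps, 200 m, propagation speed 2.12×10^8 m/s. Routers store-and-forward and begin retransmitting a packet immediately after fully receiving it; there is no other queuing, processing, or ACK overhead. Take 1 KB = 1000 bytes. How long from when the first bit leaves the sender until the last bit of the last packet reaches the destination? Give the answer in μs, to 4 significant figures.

8838 μs

Per-hop transmission t_tx = L/R = 12000/110000000 = 109.091 μs.
Per-hop propagation t_prop = 200/212000000 = 0.943396 μs.
Pipeline fill: first packet needs 2·t_tx to clear all hops; remaining 79 packets each add one t_tx.
Total = (2+80-1)·t_tx + 2·t_prop = 81·109.091 + 2·0.943396 = 8838 μs.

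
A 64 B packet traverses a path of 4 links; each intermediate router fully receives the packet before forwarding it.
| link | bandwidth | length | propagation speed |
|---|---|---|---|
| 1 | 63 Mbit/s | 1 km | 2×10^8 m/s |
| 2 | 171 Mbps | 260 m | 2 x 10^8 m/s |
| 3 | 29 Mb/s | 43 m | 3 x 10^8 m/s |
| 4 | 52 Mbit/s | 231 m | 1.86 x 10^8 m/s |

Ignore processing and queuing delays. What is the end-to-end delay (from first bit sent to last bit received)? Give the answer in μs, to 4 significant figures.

46.31 μs

L = 64 × 8 = 512 bits.
Transmission delays (L/R per hop): 8.12698, 2.99415, 17.6552, 9.84615 μs; sum = 38.6225 μs.
Propagation delays (d/s per hop): 5, 1.3, 0.143333, 1.24194 μs; sum = 7.68527 μs.
End-to-end = 46.31 μs.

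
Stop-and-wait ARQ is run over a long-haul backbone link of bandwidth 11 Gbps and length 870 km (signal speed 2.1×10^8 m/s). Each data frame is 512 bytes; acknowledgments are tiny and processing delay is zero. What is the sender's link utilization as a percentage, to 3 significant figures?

0.00449 %

t_tx = L/R = 4096/11000000000 = 3.72364e-07 s.
t_prop = 870000/210000000 = 0.00414286 s; RTT = 0.00828571 s.
Cycle = t_tx + RTT = 0.00828609 s.
Utilization = t_tx / cycle = 3.72364e-07/0.00828609 = 0.00449 %.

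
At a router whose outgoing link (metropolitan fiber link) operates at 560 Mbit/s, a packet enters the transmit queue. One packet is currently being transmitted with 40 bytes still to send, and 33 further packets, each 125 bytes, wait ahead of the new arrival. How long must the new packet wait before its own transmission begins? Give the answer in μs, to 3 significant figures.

59.5 μs

Each queued packet: L/R = 1000/560000000 = 1.78571 μs.
33 queued → 58.9286 μs.
Plus remaining 320 bits of current packet: 0.571429 μs.
Queuing delay = 59.5 μs.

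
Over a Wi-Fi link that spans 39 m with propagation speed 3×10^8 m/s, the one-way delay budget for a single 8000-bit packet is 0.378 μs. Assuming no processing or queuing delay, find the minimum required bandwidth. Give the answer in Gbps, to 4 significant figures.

32.26 Gbps

Propagation delay = 39 / 300000000 = 0.13 μs.
Transmission budget = 0.378 − 0.13 = 0.248 μs.
R ≥ L / t_tx = 8000 bits / 2.48e-07 s = 32.26 Gbps.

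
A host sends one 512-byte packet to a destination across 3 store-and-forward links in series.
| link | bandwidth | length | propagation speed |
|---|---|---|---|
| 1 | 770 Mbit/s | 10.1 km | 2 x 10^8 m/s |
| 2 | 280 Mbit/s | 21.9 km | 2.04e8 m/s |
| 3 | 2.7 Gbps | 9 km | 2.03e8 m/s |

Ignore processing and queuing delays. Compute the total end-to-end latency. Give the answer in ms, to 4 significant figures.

0.2237 ms

L = 512 × 8 = 4096 bits.
Transmission delays (L/R per hop): 0.00531948, 0.0146286, 0.00151704 ms; sum = 0.0214651 ms.
Propagation delays (d/s per hop): 0.0505, 0.107353, 0.044335 ms; sum = 0.202188 ms.
End-to-end = 0.2237 ms.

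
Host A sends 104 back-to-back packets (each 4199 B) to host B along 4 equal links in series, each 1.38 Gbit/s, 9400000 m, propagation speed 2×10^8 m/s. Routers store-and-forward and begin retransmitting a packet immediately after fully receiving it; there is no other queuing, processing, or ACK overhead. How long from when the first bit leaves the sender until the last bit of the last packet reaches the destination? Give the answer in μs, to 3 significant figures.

Per-hop transmission t_tx = L/R = 33592/1380000000 = 24.342 μs.
Per-hop propagation t_prop = 9400000/200000000 = 47000 μs.
Pipeline fill: first packet needs 4·t_tx to clear all hops; remaining 103 packets each add one t_tx.
Total = (4+104-1)·t_tx + 4·t_prop = 107·24.342 + 4·47000 = 191000 μs.

191000 μs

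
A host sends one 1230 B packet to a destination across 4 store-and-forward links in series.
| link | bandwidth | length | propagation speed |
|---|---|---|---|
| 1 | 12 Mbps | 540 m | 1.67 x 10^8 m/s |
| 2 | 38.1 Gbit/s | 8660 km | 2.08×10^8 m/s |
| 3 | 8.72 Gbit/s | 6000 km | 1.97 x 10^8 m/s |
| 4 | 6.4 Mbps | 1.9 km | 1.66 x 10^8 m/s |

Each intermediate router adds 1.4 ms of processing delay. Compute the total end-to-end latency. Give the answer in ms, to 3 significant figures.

L = 1230 × 8 = 9840 bits.
Transmission delays (L/R per hop): 0.82, 0.000258268, 0.00112844, 1.5375 ms; sum = 2.35889 ms.
Propagation delays (d/s per hop): 0.00323353, 41.6346, 30.4569, 0.0114458 ms; sum = 72.1061 ms.
Processing at 3 router(s): 3 × 1.4 ms = 4.2 ms.
End-to-end = 78.7 ms.

78.7 ms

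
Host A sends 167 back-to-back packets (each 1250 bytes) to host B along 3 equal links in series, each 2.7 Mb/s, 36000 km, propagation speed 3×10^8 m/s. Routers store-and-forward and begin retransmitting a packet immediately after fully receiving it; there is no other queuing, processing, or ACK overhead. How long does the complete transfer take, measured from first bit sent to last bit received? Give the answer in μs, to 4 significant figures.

985900 μs

Per-hop transmission t_tx = L/R = 10000/2700000 = 3703.7 μs.
Per-hop propagation t_prop = 36000000/300000000 = 120000 μs.
Pipeline fill: first packet needs 3·t_tx to clear all hops; remaining 166 packets each add one t_tx.
Total = (3+167-1)·t_tx + 3·t_prop = 169·3703.7 + 3·120000 = 985900 μs.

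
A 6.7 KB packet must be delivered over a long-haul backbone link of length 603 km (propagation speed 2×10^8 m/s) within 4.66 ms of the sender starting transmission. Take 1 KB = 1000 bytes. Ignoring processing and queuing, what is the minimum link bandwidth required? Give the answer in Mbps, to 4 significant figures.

L = 53600 bits.
Propagation delay = 603000 / 200000000 = 3.015 ms.
Transmission budget = 4.66 − 3.015 = 1.645 ms.
R ≥ L / t_tx = 53600 bits / 0.001645 s = 32.58 Mbps.

32.58 Mbps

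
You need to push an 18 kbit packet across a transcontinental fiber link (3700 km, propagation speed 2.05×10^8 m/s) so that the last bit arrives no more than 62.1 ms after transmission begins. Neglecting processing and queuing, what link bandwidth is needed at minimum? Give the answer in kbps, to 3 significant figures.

409 kbps

Propagation delay = 3700000 / 2.05e+08 = 18.0488 ms.
Transmission budget = 62.1 − 18.0488 = 44.0512 ms.
R ≥ L / t_tx = 18000 bits / 0.0440512 s = 409 kbps.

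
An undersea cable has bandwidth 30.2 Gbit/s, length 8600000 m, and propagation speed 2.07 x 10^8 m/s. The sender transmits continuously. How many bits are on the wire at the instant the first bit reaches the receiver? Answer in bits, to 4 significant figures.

Propagation delay = 8600000 / 2.07e+08 = 0.0415459 s.
BDP = R × t_prop = 30200000000 × 0.0415459 = 1254690000 bits.

1255000000 bits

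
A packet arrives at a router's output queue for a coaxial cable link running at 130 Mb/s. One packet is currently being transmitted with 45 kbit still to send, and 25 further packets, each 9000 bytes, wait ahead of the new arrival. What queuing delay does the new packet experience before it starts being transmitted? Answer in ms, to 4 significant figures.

14.19 ms

Each queued packet: L/R = 72000/130000000 = 0.553846 ms.
25 queued → 13.8462 ms.
Plus remaining 45000 bits of current packet: 0.346154 ms.
Queuing delay = 14.19 ms.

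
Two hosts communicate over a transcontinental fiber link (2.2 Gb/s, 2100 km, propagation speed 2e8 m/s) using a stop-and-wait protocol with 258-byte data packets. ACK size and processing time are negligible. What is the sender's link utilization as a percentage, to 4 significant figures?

t_tx = L/R = 2064/2200000000 = 9.38182e-07 s.
t_prop = 2100000/200000000 = 0.0105 s; RTT = 0.021 s.
Cycle = t_tx + RTT = 0.0210009 s.
Utilization = t_tx / cycle = 9.38182e-07/0.0210009 = 0.004467 %.

0.004467 %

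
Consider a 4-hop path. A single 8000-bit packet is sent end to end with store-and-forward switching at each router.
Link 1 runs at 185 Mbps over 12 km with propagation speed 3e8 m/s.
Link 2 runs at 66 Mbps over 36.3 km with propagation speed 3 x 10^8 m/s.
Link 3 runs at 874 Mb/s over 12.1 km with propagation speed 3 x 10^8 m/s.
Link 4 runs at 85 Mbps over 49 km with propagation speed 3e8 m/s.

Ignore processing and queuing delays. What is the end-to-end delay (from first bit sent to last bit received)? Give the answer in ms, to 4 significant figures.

0.6324 ms

Transmission delays (L/R per hop): 0.0432432, 0.121212, 0.00915332, 0.0941176 ms; sum = 0.267726 ms.
Propagation delays (d/s per hop): 0.04, 0.121, 0.0403333, 0.163333 ms; sum = 0.364667 ms.
End-to-end = 0.6324 ms.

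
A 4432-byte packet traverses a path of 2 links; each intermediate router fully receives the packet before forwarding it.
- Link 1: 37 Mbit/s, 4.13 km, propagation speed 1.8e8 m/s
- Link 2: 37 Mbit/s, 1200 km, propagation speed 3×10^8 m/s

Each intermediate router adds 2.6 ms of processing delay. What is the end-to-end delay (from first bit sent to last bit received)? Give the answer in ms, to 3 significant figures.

L = 4432 × 8 = 35456 bits.
Transmission delay per hop = L/R = 35456/37000000 = 0.95827 ms; 2 hops → 1.91654 ms.
Propagation delays (d/s per hop): 0.0229444, 4 ms; sum = 4.02294 ms.
Processing at 1 router(s): 1 × 2.6 ms = 2.6 ms.
End-to-end = 8.54 ms.

8.54 ms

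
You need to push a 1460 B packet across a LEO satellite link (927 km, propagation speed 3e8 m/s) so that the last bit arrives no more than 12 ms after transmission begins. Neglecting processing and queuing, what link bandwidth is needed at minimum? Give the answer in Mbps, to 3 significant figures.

L = 11680 bits.
Propagation delay = 927000 / 300000000 = 3.09 ms.
Transmission budget = 12 − 3.09 = 8.91 ms.
R ≥ L / t_tx = 11680 bits / 0.00891 s = 1.31 Mbps.

1.31 Mbps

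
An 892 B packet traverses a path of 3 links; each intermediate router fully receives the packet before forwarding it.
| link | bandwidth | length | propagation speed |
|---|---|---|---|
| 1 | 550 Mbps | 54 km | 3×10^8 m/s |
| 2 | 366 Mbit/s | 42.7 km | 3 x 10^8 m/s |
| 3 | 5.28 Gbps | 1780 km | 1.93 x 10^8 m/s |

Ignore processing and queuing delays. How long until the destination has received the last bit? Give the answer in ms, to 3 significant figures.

9.58 ms

L = 892 × 8 = 7136 bits.
Transmission delays (L/R per hop): 0.0129745, 0.0194973, 0.00135152 ms; sum = 0.0338233 ms.
Propagation delays (d/s per hop): 0.18, 0.142333, 9.2228 ms; sum = 9.54513 ms.
End-to-end = 9.58 ms.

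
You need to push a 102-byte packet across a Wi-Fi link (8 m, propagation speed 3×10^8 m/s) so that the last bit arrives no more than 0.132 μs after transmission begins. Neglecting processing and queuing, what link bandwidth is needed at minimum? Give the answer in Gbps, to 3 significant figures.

L = 816 bits.
Propagation delay = 8 / 300000000 = 0.0266667 μs.
Transmission budget = 0.132 − 0.0266667 = 0.105333 μs.
R ≥ L / t_tx = 816 bits / 1.05333e-07 s = 7.75 Gbps.

7.75 Gbps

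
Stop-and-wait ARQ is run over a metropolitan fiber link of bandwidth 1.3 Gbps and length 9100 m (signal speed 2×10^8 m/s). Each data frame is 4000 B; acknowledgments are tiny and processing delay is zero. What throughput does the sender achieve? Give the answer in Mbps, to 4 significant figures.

t_tx = L/R = 32000/1300000000 = 2.46154e-05 s.
t_prop = 9100/200000000 = 4.55e-05 s; RTT = 9.1e-05 s.
Cycle = t_tx + RTT = 0.000115615 s.
Throughput = L / cycle = 32000 / 0.000115615 = 276.8 Mbps.

276.8 Mbps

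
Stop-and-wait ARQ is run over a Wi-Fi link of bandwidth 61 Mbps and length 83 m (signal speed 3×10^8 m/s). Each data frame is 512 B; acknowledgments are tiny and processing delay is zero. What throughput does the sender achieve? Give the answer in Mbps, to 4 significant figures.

60.50 Mbps

t_tx = L/R = 4096/61000000 = 6.71475e-05 s.
t_prop = 83/300000000 = 2.76667e-07 s; RTT = 5.53333e-07 s.
Cycle = t_tx + RTT = 6.77009e-05 s.
Throughput = L / cycle = 4096 / 6.77009e-05 = 60.50 Mbps.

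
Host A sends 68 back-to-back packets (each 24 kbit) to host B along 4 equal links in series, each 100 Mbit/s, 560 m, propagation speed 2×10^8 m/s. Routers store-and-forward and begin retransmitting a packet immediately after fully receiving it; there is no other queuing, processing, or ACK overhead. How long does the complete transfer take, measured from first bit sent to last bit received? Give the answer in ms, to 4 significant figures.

17.05 ms

Per-hop transmission t_tx = L/R = 24000/100000000 = 0.24 ms.
Per-hop propagation t_prop = 560/200000000 = 0.0028 ms.
Pipeline fill: first packet needs 4·t_tx to clear all hops; remaining 67 packets each add one t_tx.
Total = (4+68-1)·t_tx + 4·t_prop = 71·0.24 + 4·0.0028 = 17.05 ms.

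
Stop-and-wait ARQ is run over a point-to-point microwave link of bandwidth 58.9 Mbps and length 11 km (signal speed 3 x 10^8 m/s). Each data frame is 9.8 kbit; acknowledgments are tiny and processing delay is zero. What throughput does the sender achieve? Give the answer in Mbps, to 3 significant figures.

t_tx = L/R = 9800/58900000 = 0.000166384 s.
t_prop = 11000/300000000 = 3.66667e-05 s; RTT = 7.33333e-05 s.
Cycle = t_tx + RTT = 0.000239717 s.
Throughput = L / cycle = 9800 / 0.000239717 = 40.9 Mbps.

40.9 Mbps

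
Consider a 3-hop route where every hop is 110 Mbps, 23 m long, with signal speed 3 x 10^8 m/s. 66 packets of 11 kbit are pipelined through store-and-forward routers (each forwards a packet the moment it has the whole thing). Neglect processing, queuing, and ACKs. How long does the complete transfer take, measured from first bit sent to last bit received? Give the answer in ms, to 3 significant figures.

Per-hop transmission t_tx = L/R = 11000/110000000 = 0.1 ms.
Per-hop propagation t_prop = 23/300000000 = 7.66667e-05 ms.
Pipeline fill: first packet needs 3·t_tx to clear all hops; remaining 65 packets each add one t_tx.
Total = (3+66-1)·t_tx + 3·t_prop = 68·0.1 + 3·7.66667e-05 = 6.80 ms.

6.80 ms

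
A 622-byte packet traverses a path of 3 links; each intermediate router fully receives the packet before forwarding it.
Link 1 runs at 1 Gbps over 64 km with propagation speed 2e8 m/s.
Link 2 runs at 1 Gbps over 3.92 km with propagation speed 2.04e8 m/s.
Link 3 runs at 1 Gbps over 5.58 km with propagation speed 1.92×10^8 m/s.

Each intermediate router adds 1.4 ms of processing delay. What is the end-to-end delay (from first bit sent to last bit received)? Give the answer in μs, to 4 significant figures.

3183 μs

L = 622 × 8 = 4976 bits.
Transmission delay per hop = L/R = 4976/1000000000 = 4.976 μs; 3 hops → 14.928 μs.
Propagation delays (d/s per hop): 320, 19.2157, 29.0625 μs; sum = 368.278 μs.
Processing at 2 router(s): 2 × 1.4 ms = 2800 μs.
End-to-end = 3183 μs.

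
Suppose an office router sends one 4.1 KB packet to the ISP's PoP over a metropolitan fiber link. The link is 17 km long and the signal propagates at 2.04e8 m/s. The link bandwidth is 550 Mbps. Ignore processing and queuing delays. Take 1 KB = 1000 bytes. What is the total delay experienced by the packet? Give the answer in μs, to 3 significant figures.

143 μs

L = 32800 bits.
Transmission delay = L/R = 32800 / 550000000 = 59.6364 μs.
Propagation delay = d/s = 17000 m / 204000000 m/s = 83.3333 μs.
Total = 143 μs.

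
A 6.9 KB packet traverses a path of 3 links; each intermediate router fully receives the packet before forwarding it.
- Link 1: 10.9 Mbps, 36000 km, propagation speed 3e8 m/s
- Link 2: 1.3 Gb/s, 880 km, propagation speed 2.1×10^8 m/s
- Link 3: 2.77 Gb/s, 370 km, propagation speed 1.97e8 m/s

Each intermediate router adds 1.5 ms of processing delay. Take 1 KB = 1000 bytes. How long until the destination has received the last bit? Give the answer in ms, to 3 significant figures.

L = 55200 bits.
Transmission delays (L/R per hop): 5.06422, 0.0424615, 0.0199278 ms; sum = 5.12661 ms.
Propagation delays (d/s per hop): 120, 4.19048, 1.87817 ms; sum = 126.069 ms.
Processing at 2 router(s): 2 × 1.5 ms = 3 ms.
End-to-end = 134 ms.

134 ms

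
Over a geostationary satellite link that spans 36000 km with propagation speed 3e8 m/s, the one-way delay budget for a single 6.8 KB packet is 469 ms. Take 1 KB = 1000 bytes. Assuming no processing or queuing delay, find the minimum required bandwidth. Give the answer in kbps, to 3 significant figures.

L = 54400 bits.
Propagation delay = 36000000 / 300000000 = 120 ms.
Transmission budget = 469 − 120 = 349 ms.
R ≥ L / t_tx = 54400 bits / 0.349 s = 156 kbps.

156 kbps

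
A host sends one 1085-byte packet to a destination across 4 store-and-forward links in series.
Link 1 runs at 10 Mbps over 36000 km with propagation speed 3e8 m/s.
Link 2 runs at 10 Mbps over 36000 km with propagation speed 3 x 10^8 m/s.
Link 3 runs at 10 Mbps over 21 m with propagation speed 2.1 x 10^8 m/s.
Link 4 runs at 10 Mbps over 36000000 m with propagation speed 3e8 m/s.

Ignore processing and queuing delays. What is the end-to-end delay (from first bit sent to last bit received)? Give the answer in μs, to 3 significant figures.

L = 1085 × 8 = 8680 bits.
Transmission delay per hop = L/R = 8680/10000000 = 868 μs; 4 hops → 3472 μs.
Propagation delays (d/s per hop): 120000, 120000, 0.1, 120000 μs; sum = 360000 μs.
End-to-end = 363000 μs.

363000 μs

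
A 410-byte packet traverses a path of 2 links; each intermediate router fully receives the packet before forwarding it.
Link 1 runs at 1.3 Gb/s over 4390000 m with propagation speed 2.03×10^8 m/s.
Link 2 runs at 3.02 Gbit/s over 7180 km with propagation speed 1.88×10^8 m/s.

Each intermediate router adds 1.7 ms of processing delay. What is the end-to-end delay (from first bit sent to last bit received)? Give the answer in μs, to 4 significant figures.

L = 410 × 8 = 3280 bits.
Transmission delays (L/R per hop): 2.52308, 1.08609 μs; sum = 3.60917 μs.
Propagation delays (d/s per hop): 21625.6, 38191.5 μs; sum = 59817.1 μs.
Processing at 1 router(s): 1 × 1.7 ms = 1700 μs.
End-to-end = 61520 μs.

61520 μs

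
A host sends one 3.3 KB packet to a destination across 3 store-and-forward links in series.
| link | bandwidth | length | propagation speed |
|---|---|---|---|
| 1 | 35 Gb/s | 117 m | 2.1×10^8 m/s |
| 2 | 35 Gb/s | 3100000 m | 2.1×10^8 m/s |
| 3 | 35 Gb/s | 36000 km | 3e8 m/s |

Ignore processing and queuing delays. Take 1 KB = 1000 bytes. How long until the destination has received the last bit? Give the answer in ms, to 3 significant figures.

135 ms

L = 26400 bits.
Transmission delay per hop = L/R = 26400/35000000000 = 0.000754286 ms; 3 hops → 0.00226286 ms.
Propagation delays (d/s per hop): 0.000557143, 14.7619, 120 ms; sum = 134.762 ms.
End-to-end = 135 ms.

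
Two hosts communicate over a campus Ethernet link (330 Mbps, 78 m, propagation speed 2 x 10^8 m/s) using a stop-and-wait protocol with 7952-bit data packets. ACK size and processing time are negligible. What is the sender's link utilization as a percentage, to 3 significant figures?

t_tx = L/R = 7952/330000000 = 2.4097e-05 s.
t_prop = 78/200000000 = 3.9e-07 s; RTT = 7.8e-07 s.
Cycle = t_tx + RTT = 2.4877e-05 s.
Utilization = t_tx / cycle = 2.4097e-05/2.4877e-05 = 96.9 %.

96.9 %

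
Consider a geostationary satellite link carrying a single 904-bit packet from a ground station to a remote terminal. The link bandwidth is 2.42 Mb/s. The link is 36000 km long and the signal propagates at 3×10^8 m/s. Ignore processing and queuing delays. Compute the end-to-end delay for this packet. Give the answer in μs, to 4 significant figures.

Transmission delay = L/R = 904 / 2420000 = 373.554 μs.
Propagation delay = d/s = 36000000 m / 300000000 m/s = 120000 μs.
Total = 120400 μs.

120400 μs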